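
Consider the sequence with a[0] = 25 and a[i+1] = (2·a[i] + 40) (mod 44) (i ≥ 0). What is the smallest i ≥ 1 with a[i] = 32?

Computing terms: a[0] = 25; a[1] = 2; a[2] = 0; a[3] = 40; a[4] = 32; a[5] = 16; a[6] = 28; a[7] = 8; a[8] = 12; a[9] = 20; a[10] = 36; a[11] = 24; a[12] = 0.
Since a[12] = a[2] = 0, the sequence is eventually periodic: after a pre-period of length 2 it cycles with period 10.
The value 32 first appears (with i ≥ 1) at a[4].

4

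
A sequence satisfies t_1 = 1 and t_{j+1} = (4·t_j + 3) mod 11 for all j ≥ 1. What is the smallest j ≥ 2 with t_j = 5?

5

Computing terms: t_1 = 1, t_2 = 7, t_3 = 9, t_4 = 6, t_5 = 5, t_6 = 1.
Since t_6 = t_1 = 1, the sequence is periodic with period 5.
The value 5 first appears (with j ≥ 2) at t_5.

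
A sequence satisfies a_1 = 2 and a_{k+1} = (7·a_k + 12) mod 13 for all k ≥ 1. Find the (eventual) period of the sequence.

a_1 = 2; a_2 = 0; a_3 = 12; a_4 = 5; a_5 = 8; a_6 = 3; a_7 = 7; a_8 = 9; a_9 = 10; a_{10} = 4; a_{11} = 1; a_{12} = 6; a_{13} = 2.
The sequence repeats with period 12.

12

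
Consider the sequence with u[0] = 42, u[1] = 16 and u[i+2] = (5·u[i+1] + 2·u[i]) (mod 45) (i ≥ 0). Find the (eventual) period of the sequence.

u[0] = 42, u[1] = 16, u[2] = 29, u[3] = 42, u[4] = 43, u[5] = 29, u[6] = 6, u[7] = 43, u[8] = 2, u[9] = 6, u[10] = 34, u[11] = 2, u[12] = 33, u[13] = 34, u[14] = 11, u[15] = 33, u[16] = 7, u[17] = 11, u[18] = 24, u[19] = 7, u[20] = 38, u[21] = 24, u[22] = 16, u[23] = 38, u[24] = 42, u[25] = 16.
The sequence repeats with period 24.

24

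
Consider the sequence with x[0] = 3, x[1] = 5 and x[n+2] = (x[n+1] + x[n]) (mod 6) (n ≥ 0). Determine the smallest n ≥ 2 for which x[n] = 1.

3

Listing terms: x[0] = 3, x[1] = 5, x[2] = 2, x[3] = 1, x[4] = 3, x[5] = 4, x[6] = 1, x[7] = 5, x[8] = 0, x[9] = 5, x[10] = 5, x[11] = 4, x[12] = 3, x[13] = 1, x[14] = 4, x[15] = 5, x[16] = 3, x[17] = 2, x[18] = 5, x[19] = 1, x[20] = 0, x[21] = 1, x[22] = 1, x[23] = 2, x[24] = 3, x[25] = 5.
The sequence repeats with period 24.
The value 1 first appears (with n ≥ 2) at x[3].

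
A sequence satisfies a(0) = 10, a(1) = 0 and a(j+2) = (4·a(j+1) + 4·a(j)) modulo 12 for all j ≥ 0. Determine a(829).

0

Computing terms: a(0) = 10, a(1) = 0, a(2) = 4, a(3) = 4, a(4) = 8, a(5) = 0, a(6) = 8, a(7) = 8, a(8) = 4, a(9) = 0, a(10) = 4.
Since (a(9), a(10)) = (a(1), a(2)) = (0, 4) (two consecutive terms determine the rest), the sequence is eventually periodic: after a pre-period of length 1 it cycles with period 8.
For j ≥ 1, a(j) depends only on (j - 1) mod 8. (829 - 1) mod 8 = 4, so a(829) = a(5) = 0.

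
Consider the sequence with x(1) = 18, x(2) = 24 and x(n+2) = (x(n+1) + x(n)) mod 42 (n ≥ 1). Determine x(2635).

0

Listing terms: x(1) = 18, x(2) = 24, x(3) = 0, x(4) = 24, x(5) = 24, x(6) = 6, x(7) = 30, x(8) = 36, x(9) = 24, x(10) = 18, x(11) = 0, x(12) = 18, x(13) = 18, x(14) = 36, x(15) = 12, x(16) = 6, x(17) = 18, x(18) = 24.
The sequence repeats with period 16.
(2635 - 1) mod 16 = 10, so x(2635) = x(11) = 0.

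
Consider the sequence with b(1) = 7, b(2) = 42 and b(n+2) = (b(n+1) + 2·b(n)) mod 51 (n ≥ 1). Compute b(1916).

21

Computing terms: b(1) = 7; b(2) = 42; b(3) = 5; b(4) = 38; b(5) = 48; b(6) = 22; b(7) = 16; b(8) = 9; b(9) = 41; b(10) = 8; b(11) = 39; b(12) = 4; b(13) = 31; b(14) = 39; b(15) = 50; b(16) = 26; b(17) = 24; b(18) = 25; b(19) = 22; b(20) = 21; b(21) = 14; b(22) = 5; b(23) = 33; b(24) = 43; b(25) = 7; b(26) = 42.
Since (b(25), b(26)) = (b(1), b(2)) = (7, 42) (two consecutive terms determine the rest), the sequence is periodic with period 24.
So b(1916) = b(1 + ((1916-1) mod 24)) = b(20) = 21.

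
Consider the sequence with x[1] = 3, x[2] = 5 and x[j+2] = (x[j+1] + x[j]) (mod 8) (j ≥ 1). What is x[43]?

7

Listing terms: x[1] = 3,  x[2] = 5,  x[3] = 0,  x[4] = 5,  x[5] = 5,  x[6] = 2,  x[7] = 7,  x[8] = 1,  x[9] = 0,  x[10] = 1,  x[11] = 1,  x[12] = 2,  x[13] = 3,  x[14] = 5.
Since (x[13], x[14]) = (x[1], x[2]) = (3, 5) (two consecutive terms determine the rest), the sequence is periodic with period 12.
(43 - 1) mod 12 = 6, so x[43] = x[7] = 7.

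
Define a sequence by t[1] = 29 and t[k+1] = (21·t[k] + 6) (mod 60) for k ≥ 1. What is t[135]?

Listing terms: t[1] = 29; t[2] = 15; t[3] = 21; t[4] = 27; t[5] = 33; t[6] = 39; t[7] = 45; t[8] = 51; t[9] = 57; t[10] = 3; t[11] = 9; t[12] = 15.
Since t[12] = t[2] = 15, the sequence is eventually periodic: after a pre-period of length 1 it cycles with period 10.
For k ≥ 2, t[k] depends only on (k - 2) mod 10. (135 - 2) mod 10 = 3, so t[135] = t[5] = 33.

33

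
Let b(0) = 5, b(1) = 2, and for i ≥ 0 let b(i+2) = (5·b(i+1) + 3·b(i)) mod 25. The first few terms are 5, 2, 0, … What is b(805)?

Listing terms: b(0) = 5; b(1) = 2; b(2) = 0; b(3) = 6; b(4) = 5; b(5) = 18; b(6) = 5; b(7) = 4; b(8) = 10; b(9) = 12; b(10) = 15; b(11) = 11; b(12) = 0; b(13) = 8; b(14) = 15; b(15) = 24; b(16) = 15; b(17) = 22; b(18) = 5; b(19) = 16; b(20) = 20; b(21) = 23; b(22) = 0; b(23) = 19; b(24) = 20; b(25) = 7; b(26) = 20; b(27) = 21; b(28) = 15; b(29) = 13; b(30) = 10; b(31) = 14; b(32) = 0; b(33) = 17; b(34) = 10; b(35) = 1; b(36) = 10; b(37) = 3; b(38) = 20; b(39) = 9; b(40) = 5; b(41) = 2.
The sequence repeats with period 40.
So b(805) = b(0 + ((805-0) mod 40)) = b(5) = 18.

18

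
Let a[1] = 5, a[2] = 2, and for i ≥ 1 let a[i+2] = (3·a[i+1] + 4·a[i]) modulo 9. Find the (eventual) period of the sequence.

3

a[1] = 5, a[2] = 2, a[3] = 8, a[4] = 5, a[5] = 2.
Since (a[4], a[5]) = (a[1], a[2]) = (5, 2) (two consecutive terms determine the rest), the sequence is periodic with period 3.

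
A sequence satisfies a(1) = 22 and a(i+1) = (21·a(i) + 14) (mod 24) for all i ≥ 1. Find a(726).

20

Computing terms: a(1) = 22, a(2) = 20, a(3) = 2, a(4) = 8, a(5) = 14, a(6) = 20.
Since a(6) = a(2) = 20, the sequence is eventually periodic: after a pre-period of length 1 it cycles with period 4.
For i ≥ 2, a(i) depends only on (i - 2) mod 4. (726 - 2) mod 4 = 0, so a(726) = a(2) = 20.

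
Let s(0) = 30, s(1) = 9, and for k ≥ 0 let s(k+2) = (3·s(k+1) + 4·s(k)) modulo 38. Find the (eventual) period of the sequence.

s(0) = 30; s(1) = 9; s(2) = 33; s(3) = 21; s(4) = 5; s(5) = 23; s(6) = 13; s(7) = 17; s(8) = 27; s(9) = 35; s(10) = 23; s(11) = 19; s(12) = 35; s(13) = 29; s(14) = 37; s(15) = 37; s(16) = 31; s(17) = 13; s(18) = 11; s(19) = 9; s(20) = 33.
Since (s(19), s(20)) = (s(1), s(2)) = (9, 33) (two consecutive terms determine the rest), the sequence is eventually periodic: after a pre-period of length 1 it cycles with period 18.

18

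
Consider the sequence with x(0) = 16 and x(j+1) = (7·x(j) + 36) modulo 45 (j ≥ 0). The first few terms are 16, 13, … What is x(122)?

37

x(0) = 16,  x(1) = 13,  x(2) = 37,  x(3) = 25,  x(4) = 31,  x(5) = 28,  x(6) = 7,  x(7) = 40,  x(8) = 1,  x(9) = 43,  x(10) = 22,  x(11) = 10,  x(12) = 16.
The sequence repeats with period 12.
So x(122) = x(0 + ((122-0) mod 12)) = x(2) = 37.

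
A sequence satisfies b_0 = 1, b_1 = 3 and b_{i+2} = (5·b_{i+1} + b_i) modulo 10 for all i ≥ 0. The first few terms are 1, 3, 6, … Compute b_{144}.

We have b_0 = 1, b_1 = 3, b_2 = 6, b_3 = 3, b_4 = 1, b_5 = 8, b_6 = 1, b_7 = 3.
The sequence repeats with period 6.
So b_{144} = b_{0 + ((144-0) mod 6)} = b_0 = 1.

1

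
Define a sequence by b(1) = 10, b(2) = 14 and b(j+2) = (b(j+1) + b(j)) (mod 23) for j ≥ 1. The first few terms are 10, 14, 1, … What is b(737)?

0

Listing terms: b(1) = 10; b(2) = 14; b(3) = 1; b(4) = 15; b(5) = 16; b(6) = 8; b(7) = 1; b(8) = 9; b(9) = 10; b(10) = 19; b(11) = 6; b(12) = 2; b(13) = 8; b(14) = 10; b(15) = 18; b(16) = 5; b(17) = 0; b(18) = 5; b(19) = 5; b(20) = 10; b(21) = 15; b(22) = 2; b(23) = 17; b(24) = 19; b(25) = 13; b(26) = 9; b(27) = 22; b(28) = 8; b(29) = 7; b(30) = 15; b(31) = 22; b(32) = 14; b(33) = 13; b(34) = 4; b(35) = 17; b(36) = 21; b(37) = 15; b(38) = 13; b(39) = 5; b(40) = 18; b(41) = 0; b(42) = 18; b(43) = 18; b(44) = 13; b(45) = 8; b(46) = 21; b(47) = 6; b(48) = 4; b(49) = 10; b(50) = 14.
The sequence repeats with period 48.
So b(737) = b(1 + ((737-1) mod 48)) = b(17) = 0.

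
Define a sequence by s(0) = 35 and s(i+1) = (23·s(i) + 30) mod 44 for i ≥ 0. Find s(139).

Listing terms: s(0) = 35,  s(1) = 43,  s(2) = 7,  s(3) = 15,  s(4) = 23,  s(5) = 31,  s(6) = 39,  s(7) = 3,  s(8) = 11,  s(9) = 19,  s(10) = 27,  s(11) = 35.
Since s(11) = s(0) = 35, the sequence is periodic with period 11.
(139 - 0) mod 11 = 7, so s(139) = s(7) = 3.

3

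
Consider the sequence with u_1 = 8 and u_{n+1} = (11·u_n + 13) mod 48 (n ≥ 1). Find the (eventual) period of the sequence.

8

Listing terms: u_1 = 8, u_2 = 5, u_3 = 20, u_4 = 41, u_5 = 32, u_6 = 29, u_7 = 44, u_8 = 17, u_9 = 8.
The sequence repeats with period 8.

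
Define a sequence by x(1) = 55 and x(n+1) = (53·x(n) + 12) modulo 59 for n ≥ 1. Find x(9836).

x(1) = 55,  x(2) = 36,  x(3) = 32,  x(4) = 56,  x(5) = 30,  x(6) = 9,  x(7) = 17,  x(8) = 28,  x(9) = 21,  x(10) = 4,  x(11) = 47,  x(12) = 25,  x(13) = 39,  x(14) = 14,  x(15) = 46,  x(16) = 31,  x(17) = 3,  x(18) = 53,  x(19) = 48,  x(20) = 19,  x(21) = 16,  x(22) = 34,  x(23) = 44,  x(24) = 43,  x(25) = 49,  x(26) = 13,  x(27) = 52,  x(28) = 54,  x(29) = 42,  x(30) = 55.
The sequence repeats with period 29.
So x(9836) = x(1 + ((9836-1) mod 29)) = x(5) = 30.

30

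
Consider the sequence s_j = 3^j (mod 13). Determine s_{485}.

Listing terms: s_1 = 3,  s_2 = 9,  s_3 = 1,  s_4 = 3.
The sequence repeats with period 3.
So s_{485} = s_{1 + ((485-1) mod 3)} = s_2 = 9.

9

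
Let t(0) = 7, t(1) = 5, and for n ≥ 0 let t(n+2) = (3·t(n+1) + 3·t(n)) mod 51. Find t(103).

36

Listing terms: t(0) = 7,  t(1) = 5,  t(2) = 36,  t(3) = 21,  t(4) = 18,  t(5) = 15,  t(6) = 48,  t(7) = 36,  t(8) = 48,  t(9) = 48,  t(10) = 33,  t(11) = 39,  t(12) = 12,  t(13) = 0,  t(14) = 36,  t(15) = 6,  t(16) = 24,  t(17) = 39,  t(18) = 36,  t(19) = 21.
Since (t(18), t(19)) = (t(2), t(3)) = (36, 21) (two consecutive terms determine the rest), the sequence is eventually periodic: after a pre-period of length 2 it cycles with period 16.
For n ≥ 2, t(n) depends only on (n - 2) mod 16. (103 - 2) mod 16 = 5, so t(103) = t(7) = 36.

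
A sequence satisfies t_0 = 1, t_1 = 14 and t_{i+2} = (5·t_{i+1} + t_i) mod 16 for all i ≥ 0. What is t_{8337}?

13

t_0 = 1,  t_1 = 14,  t_2 = 7,  t_3 = 1,  t_4 = 12,  t_5 = 13,  t_6 = 13,  t_7 = 14,  t_8 = 3,  t_9 = 13,  t_{10} = 4,  t_{11} = 1,  t_{12} = 9,  t_{13} = 14,  t_{14} = 15,  t_{15} = 9,  t_{16} = 12,  t_{17} = 5,  t_{18} = 5,  t_{19} = 14,  t_{20} = 11,  t_{21} = 5,  t_{22} = 4,  t_{23} = 9,  t_{24} = 1,  t_{25} = 14.
The sequence repeats with period 24.
So t_{8337} = t_{0 + ((8337-0) mod 24)} = t_9 = 13.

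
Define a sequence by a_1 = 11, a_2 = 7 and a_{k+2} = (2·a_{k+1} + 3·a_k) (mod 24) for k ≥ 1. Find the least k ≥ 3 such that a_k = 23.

3

Listing terms: a_1 = 11, a_2 = 7, a_3 = 23, a_4 = 19, a_5 = 11, a_6 = 7.
Since (a_5, a_6) = (a_1, a_2) = (11, 7) (two consecutive terms determine the rest), the sequence is periodic with period 4.
The value 23 first appears (with k ≥ 3) at a_3.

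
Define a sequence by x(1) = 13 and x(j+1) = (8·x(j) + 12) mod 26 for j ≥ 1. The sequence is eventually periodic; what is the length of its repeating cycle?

Listing terms: x(1) = 13, x(2) = 12, x(3) = 4, x(4) = 18, x(5) = 0, x(6) = 12.
Since x(6) = x(2) = 12, the sequence is eventually periodic: after a pre-period of length 1 it cycles with period 4.

4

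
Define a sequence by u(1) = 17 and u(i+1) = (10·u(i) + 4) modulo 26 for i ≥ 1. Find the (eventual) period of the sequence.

6

u(1) = 17,  u(2) = 18,  u(3) = 2,  u(4) = 24,  u(5) = 10,  u(6) = 0,  u(7) = 4,  u(8) = 18.
Since u(8) = u(2) = 18, the sequence is eventually periodic: after a pre-period of length 1 it cycles with period 6.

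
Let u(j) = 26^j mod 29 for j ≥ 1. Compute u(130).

6

We have u(1) = 26,  u(2) = 9,  u(3) = 2,  u(4) = 23,  u(5) = 18,  u(6) = 4,  u(7) = 17,  u(8) = 7,  u(9) = 8,  u(10) = 5,  u(11) = 14,  u(12) = 16,  u(13) = 10,  u(14) = 28,  u(15) = 3,  u(16) = 20,  u(17) = 27,  u(18) = 6,  u(19) = 11,  u(20) = 25,  u(21) = 12,  u(22) = 22,  u(23) = 21,  u(24) = 24,  u(25) = 15,  u(26) = 13,  u(27) = 19,  u(28) = 1,  u(29) = 26.
The sequence repeats with period 28.
(130 - 1) mod 28 = 17, so u(130) = u(18) = 6.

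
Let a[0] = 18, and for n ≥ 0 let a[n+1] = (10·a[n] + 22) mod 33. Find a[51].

We have a[0] = 18, a[1] = 4, a[2] = 29, a[3] = 15, a[4] = 7, a[5] = 26, a[6] = 18.
The sequence repeats with period 6.
(51 - 0) mod 6 = 3, so a[51] = a[3] = 15.

15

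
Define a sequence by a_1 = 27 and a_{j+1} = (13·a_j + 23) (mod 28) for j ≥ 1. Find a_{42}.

10

We have a_1 = 27, a_2 = 10, a_3 = 13, a_4 = 24, a_5 = 27.
Since a_5 = a_1 = 27, the sequence is periodic with period 4.
So a_{42} = a_{1 + ((42-1) mod 4)} = a_2 = 10.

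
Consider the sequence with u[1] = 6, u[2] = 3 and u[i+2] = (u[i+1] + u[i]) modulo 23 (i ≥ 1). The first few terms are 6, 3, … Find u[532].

u[1] = 6, u[2] = 3, u[3] = 9, u[4] = 12, u[5] = 21, u[6] = 10, u[7] = 8, u[8] = 18, u[9] = 3, u[10] = 21, u[11] = 1, u[12] = 22, u[13] = 0, u[14] = 22, u[15] = 22, u[16] = 21, u[17] = 20, u[18] = 18, u[19] = 15, u[20] = 10, u[21] = 2, u[22] = 12, u[23] = 14, u[24] = 3, u[25] = 17, u[26] = 20, u[27] = 14, u[28] = 11, u[29] = 2, u[30] = 13, u[31] = 15, u[32] = 5, u[33] = 20, u[34] = 2, u[35] = 22, u[36] = 1, u[37] = 0, u[38] = 1, u[39] = 1, u[40] = 2, u[41] = 3, u[42] = 5, u[43] = 8, u[44] = 13, u[45] = 21, u[46] = 11, u[47] = 9, u[48] = 20, u[49] = 6, u[50] = 3.
The sequence repeats with period 48.
So u[532] = u[1 + ((532-1) mod 48)] = u[4] = 12.

12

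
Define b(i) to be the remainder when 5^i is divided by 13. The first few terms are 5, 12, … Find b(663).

b(1) = 5, b(2) = 12, b(3) = 8, b(4) = 1, b(5) = 5.
The sequence repeats with period 4.
(663 - 1) mod 4 = 2, so b(663) = b(3) = 8.

8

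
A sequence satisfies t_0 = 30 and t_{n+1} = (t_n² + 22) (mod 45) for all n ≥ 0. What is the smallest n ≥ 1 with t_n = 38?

5

Listing terms: t_0 = 30; t_1 = 22; t_2 = 11; t_3 = 8; t_4 = 41; t_5 = 38; t_6 = 26; t_7 = 23; t_8 = 11.
Since t_8 = t_2 = 11, the sequence is eventually periodic: after a pre-period of length 2 it cycles with period 6.
The value 38 first appears (with n ≥ 1) at t_5.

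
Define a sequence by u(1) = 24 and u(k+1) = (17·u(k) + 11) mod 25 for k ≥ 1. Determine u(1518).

19

u(1) = 24; u(2) = 19; u(3) = 9; u(4) = 14; u(5) = 24.
The sequence repeats with period 4.
So u(1518) = u(1 + ((1518-1) mod 4)) = u(2) = 19.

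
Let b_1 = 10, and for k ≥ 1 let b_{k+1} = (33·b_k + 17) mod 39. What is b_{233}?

b_1 = 10; b_2 = 35; b_3 = 2; b_4 = 5; b_5 = 26; b_6 = 17; b_7 = 32; b_8 = 20; b_9 = 14; b_{10} = 11; b_{11} = 29; b_{12} = 38; b_{13} = 23; b_{14} = 35.
Since b_{14} = b_2 = 35, the sequence is eventually periodic: after a pre-period of length 1 it cycles with period 12.
For k ≥ 2, b_k depends only on (k - 2) mod 12. (233 - 2) mod 12 = 3, so b_{233} = b_5 = 26.

26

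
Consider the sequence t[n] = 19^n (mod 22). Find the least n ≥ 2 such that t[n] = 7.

We have t[1] = 19,  t[2] = 9,  t[3] = 17,  t[4] = 15,  t[5] = 21,  t[6] = 3,  t[7] = 13,  t[8] = 5,  t[9] = 7,  t[10] = 1,  t[11] = 19.
Since t[11] = t[1] = 19, the sequence is periodic with period 10.
The value 7 first appears (with n ≥ 2) at t[9].

9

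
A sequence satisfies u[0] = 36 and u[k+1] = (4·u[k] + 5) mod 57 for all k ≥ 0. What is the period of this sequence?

u[0] = 36, u[1] = 35, u[2] = 31, u[3] = 15, u[4] = 8, u[5] = 37, u[6] = 39, u[7] = 47, u[8] = 22, u[9] = 36.
The sequence repeats with period 9.

9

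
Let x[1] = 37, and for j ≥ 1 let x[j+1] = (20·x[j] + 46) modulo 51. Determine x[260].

33

We have x[1] = 37,  x[2] = 21,  x[3] = 7,  x[4] = 33,  x[5] = 43,  x[6] = 39,  x[7] = 10,  x[8] = 42,  x[9] = 19,  x[10] = 18,  x[11] = 49,  x[12] = 6,  x[13] = 13,  x[14] = 0,  x[15] = 46,  x[16] = 48,  x[17] = 37.
Since x[17] = x[1] = 37, the sequence is periodic with period 16.
(260 - 1) mod 16 = 3, so x[260] = x[4] = 33.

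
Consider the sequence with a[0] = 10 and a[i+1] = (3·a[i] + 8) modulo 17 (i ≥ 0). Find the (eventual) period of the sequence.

We have a[0] = 10,  a[1] = 4,  a[2] = 3,  a[3] = 0,  a[4] = 8,  a[5] = 15,  a[6] = 2,  a[7] = 14,  a[8] = 16,  a[9] = 5,  a[10] = 6,  a[11] = 9,  a[12] = 1,  a[13] = 11,  a[14] = 7,  a[15] = 12,  a[16] = 10.
Since a[16] = a[0] = 10, the sequence is periodic with period 16.

16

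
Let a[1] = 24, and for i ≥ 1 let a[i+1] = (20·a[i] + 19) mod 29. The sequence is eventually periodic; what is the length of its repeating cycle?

7

a[1] = 24,  a[2] = 6,  a[3] = 23,  a[4] = 15,  a[5] = 0,  a[6] = 19,  a[7] = 22,  a[8] = 24.
The sequence repeats with period 7.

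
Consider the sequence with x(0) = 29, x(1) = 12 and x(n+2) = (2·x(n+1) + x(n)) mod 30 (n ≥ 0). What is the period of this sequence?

24

Computing terms: x(0) = 29, x(1) = 12, x(2) = 23, x(3) = 28, x(4) = 19, x(5) = 6, x(6) = 1, x(7) = 8, x(8) = 17, x(9) = 12, x(10) = 11, x(11) = 4, x(12) = 19, x(13) = 12, x(14) = 13, x(15) = 8, x(16) = 29, x(17) = 6, x(18) = 11, x(19) = 28, x(20) = 7, x(21) = 12, x(22) = 1, x(23) = 14, x(24) = 29, x(25) = 12.
Since (x(24), x(25)) = (x(0), x(1)) = (29, 12) (two consecutive terms determine the rest), the sequence is periodic with period 24.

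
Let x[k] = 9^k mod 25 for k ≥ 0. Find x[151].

9

x[0] = 1, x[1] = 9, x[2] = 6, x[3] = 4, x[4] = 11, x[5] = 24, x[6] = 16, x[7] = 19, x[8] = 21, x[9] = 14, x[10] = 1.
Since x[10] = x[0] = 1, the sequence is periodic with period 10.
(151 - 0) mod 10 = 1, so x[151] = x[1] = 9.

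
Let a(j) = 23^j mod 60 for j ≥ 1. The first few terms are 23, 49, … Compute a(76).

a(1) = 23; a(2) = 49; a(3) = 47; a(4) = 1; a(5) = 23.
Since a(5) = a(1) = 23, the sequence is periodic with period 4.
(76 - 1) mod 4 = 3, so a(76) = a(4) = 1.

1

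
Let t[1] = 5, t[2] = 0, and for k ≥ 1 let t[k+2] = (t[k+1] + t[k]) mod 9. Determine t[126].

Computing terms: t[1] = 5, t[2] = 0, t[3] = 5, t[4] = 5, t[5] = 1, t[6] = 6, t[7] = 7, t[8] = 4, t[9] = 2, t[10] = 6, t[11] = 8, t[12] = 5, t[13] = 4, t[14] = 0, t[15] = 4, t[16] = 4, t[17] = 8, t[18] = 3, t[19] = 2, t[20] = 5, t[21] = 7, t[22] = 3, t[23] = 1, t[24] = 4, t[25] = 5, t[26] = 0.
The sequence repeats with period 24.
So t[126] = t[1 + ((126-1) mod 24)] = t[6] = 6.

6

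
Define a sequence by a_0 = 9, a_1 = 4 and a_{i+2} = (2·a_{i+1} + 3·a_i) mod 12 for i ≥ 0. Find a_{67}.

10

Computing terms: a_0 = 9; a_1 = 4; a_2 = 11; a_3 = 10; a_4 = 5; a_5 = 4; a_6 = 11.
Since (a_5, a_6) = (a_1, a_2) = (4, 11) (two consecutive terms determine the rest), the sequence is eventually periodic: after a pre-period of length 1 it cycles with period 4.
For i ≥ 1, a_i depends only on (i - 1) mod 4. (67 - 1) mod 4 = 2, so a_{67} = a_3 = 10.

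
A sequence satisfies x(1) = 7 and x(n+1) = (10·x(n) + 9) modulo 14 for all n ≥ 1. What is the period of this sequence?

Listing terms: x(1) = 7; x(2) = 9; x(3) = 1; x(4) = 5; x(5) = 3; x(6) = 11; x(7) = 7.
The sequence repeats with period 6.

6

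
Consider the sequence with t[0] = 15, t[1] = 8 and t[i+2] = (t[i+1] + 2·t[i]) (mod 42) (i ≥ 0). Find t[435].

12

Computing terms: t[0] = 15; t[1] = 8; t[2] = 38; t[3] = 12; t[4] = 4; t[5] = 28; t[6] = 36; t[7] = 8; t[8] = 38.
Since (t[7], t[8]) = (t[1], t[2]) = (8, 38) (two consecutive terms determine the rest), the sequence is eventually periodic: after a pre-period of length 1 it cycles with period 6.
For i ≥ 1, t[i] depends only on (i - 1) mod 6. (435 - 1) mod 6 = 2, so t[435] = t[3] = 12.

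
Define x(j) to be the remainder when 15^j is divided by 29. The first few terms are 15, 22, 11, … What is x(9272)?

20

We have x(1) = 15; x(2) = 22; x(3) = 11; x(4) = 20; x(5) = 10; x(6) = 5; x(7) = 17; x(8) = 23; x(9) = 26; x(10) = 13; x(11) = 21; x(12) = 25; x(13) = 27; x(14) = 28; x(15) = 14; x(16) = 7; x(17) = 18; x(18) = 9; x(19) = 19; x(20) = 24; x(21) = 12; x(22) = 6; x(23) = 3; x(24) = 16; x(25) = 8; x(26) = 4; x(27) = 2; x(28) = 1; x(29) = 15.
The sequence repeats with period 28.
So x(9272) = x(1 + ((9272-1) mod 28)) = x(4) = 20.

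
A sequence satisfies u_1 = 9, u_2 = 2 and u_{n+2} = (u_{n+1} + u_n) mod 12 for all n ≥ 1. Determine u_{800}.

Computing terms: u_1 = 9; u_2 = 2; u_3 = 11; u_4 = 1; u_5 = 0; u_6 = 1; u_7 = 1; u_8 = 2; u_9 = 3; u_{10} = 5; u_{11} = 8; u_{12} = 1; u_{13} = 9; u_{14} = 10; u_{15} = 7; u_{16} = 5; u_{17} = 0; u_{18} = 5; u_{19} = 5; u_{20} = 10; u_{21} = 3; u_{22} = 1; u_{23} = 4; u_{24} = 5; u_{25} = 9; u_{26} = 2.
The sequence repeats with period 24.
(800 - 1) mod 24 = 7, so u_{800} = u_8 = 2.

2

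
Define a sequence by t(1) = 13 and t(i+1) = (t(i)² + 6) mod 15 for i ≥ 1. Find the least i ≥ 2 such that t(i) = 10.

Listing terms: t(1) = 13,  t(2) = 10,  t(3) = 1,  t(4) = 7,  t(5) = 10.
Since t(5) = t(2) = 10, the sequence is eventually periodic: after a pre-period of length 1 it cycles with period 3.
The value 10 first appears (with i ≥ 2) at t(2).

2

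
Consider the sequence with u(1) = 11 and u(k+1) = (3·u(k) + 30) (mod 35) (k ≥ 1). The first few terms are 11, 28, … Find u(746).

Computing terms: u(1) = 11, u(2) = 28, u(3) = 9, u(4) = 22, u(5) = 26, u(6) = 3, u(7) = 4, u(8) = 7, u(9) = 16, u(10) = 8, u(11) = 19, u(12) = 17, u(13) = 11.
The sequence repeats with period 12.
So u(746) = u(1 + ((746-1) mod 12)) = u(2) = 28.

28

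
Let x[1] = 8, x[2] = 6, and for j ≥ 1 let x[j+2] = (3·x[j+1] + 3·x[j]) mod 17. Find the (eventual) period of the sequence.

Listing terms: x[1] = 8, x[2] = 6, x[3] = 8, x[4] = 8, x[5] = 14, x[6] = 15, x[7] = 2, x[8] = 0, x[9] = 6, x[10] = 1, x[11] = 4, x[12] = 15, x[13] = 6, x[14] = 12, x[15] = 3, x[16] = 11, x[17] = 8, x[18] = 6.
Since (x[17], x[18]) = (x[1], x[2]) = (8, 6) (two consecutive terms determine the rest), the sequence is periodic with period 16.

16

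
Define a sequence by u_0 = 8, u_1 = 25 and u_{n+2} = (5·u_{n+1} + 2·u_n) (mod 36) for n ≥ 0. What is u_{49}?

u_0 = 8, u_1 = 25, u_2 = 33, u_3 = 35, u_4 = 25, u_5 = 15, u_6 = 17, u_7 = 7, u_8 = 33, u_9 = 35.
Since (u_8, u_9) = (u_2, u_3) = (33, 35) (two consecutive terms determine the rest), the sequence is eventually periodic: after a pre-period of length 2 it cycles with period 6.
For n ≥ 2, u_n depends only on (n - 2) mod 6. (49 - 2) mod 6 = 5, so u_{49} = u_7 = 7.

7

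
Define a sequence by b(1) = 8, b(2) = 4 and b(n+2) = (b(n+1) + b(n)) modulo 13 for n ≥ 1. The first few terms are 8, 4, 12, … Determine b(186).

Listing terms: b(1) = 8,  b(2) = 4,  b(3) = 12,  b(4) = 3,  b(5) = 2,  b(6) = 5,  b(7) = 7,  b(8) = 12,  b(9) = 6,  b(10) = 5,  b(11) = 11,  b(12) = 3,  b(13) = 1,  b(14) = 4,  b(15) = 5,  b(16) = 9,  b(17) = 1,  b(18) = 10,  b(19) = 11,  b(20) = 8,  b(21) = 6,  b(22) = 1,  b(23) = 7,  b(24) = 8,  b(25) = 2,  b(26) = 10,  b(27) = 12,  b(28) = 9,  b(29) = 8,  b(30) = 4.
The sequence repeats with period 28.
(186 - 1) mod 28 = 17, so b(186) = b(18) = 10.

10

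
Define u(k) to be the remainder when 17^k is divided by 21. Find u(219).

20

Computing terms: u(1) = 17, u(2) = 16, u(3) = 20, u(4) = 4, u(5) = 5, u(6) = 1, u(7) = 17.
The sequence repeats with period 6.
So u(219) = u(1 + ((219-1) mod 6)) = u(3) = 20.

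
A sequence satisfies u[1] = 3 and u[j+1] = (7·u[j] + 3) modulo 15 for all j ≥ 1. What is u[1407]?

We have u[1] = 3; u[2] = 9; u[3] = 6; u[4] = 0; u[5] = 3.
The sequence repeats with period 4.
So u[1407] = u[1 + ((1407-1) mod 4)] = u[3] = 6.

6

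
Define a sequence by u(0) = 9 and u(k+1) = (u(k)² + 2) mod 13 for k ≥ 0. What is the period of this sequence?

4

Listing terms: u(0) = 9, u(1) = 5, u(2) = 1, u(3) = 3, u(4) = 11, u(5) = 6, u(6) = 12, u(7) = 3.
Since u(7) = u(3) = 3, the sequence is eventually periodic: after a pre-period of length 3 it cycles with period 4.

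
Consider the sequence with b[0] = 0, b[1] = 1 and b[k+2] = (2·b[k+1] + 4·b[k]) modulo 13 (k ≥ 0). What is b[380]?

Listing terms: b[0] = 0,  b[1] = 1,  b[2] = 2,  b[3] = 8,  b[4] = 11,  b[5] = 2,  b[6] = 9,  b[7] = 0,  b[8] = 10,  b[9] = 7,  b[10] = 2,  b[11] = 6,  b[12] = 7,  b[13] = 12,  b[14] = 0,  b[15] = 9,  b[16] = 5,  b[17] = 7,  b[18] = 8,  b[19] = 5,  b[20] = 3,  b[21] = 0,  b[22] = 12,  b[23] = 11,  b[24] = 5,  b[25] = 2,  b[26] = 11,  b[27] = 4,  b[28] = 0,  b[29] = 3,  b[30] = 6,  b[31] = 11,  b[32] = 7,  b[33] = 6,  b[34] = 1,  b[35] = 0,  b[36] = 4,  b[37] = 8,  b[38] = 6,  b[39] = 5,  b[40] = 8,  b[41] = 10,  b[42] = 0,  b[43] = 1.
The sequence repeats with period 42.
(380 - 0) mod 42 = 2, so b[380] = b[2] = 2.

2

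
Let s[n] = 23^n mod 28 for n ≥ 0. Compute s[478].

9

We have s[0] = 1, s[1] = 23, s[2] = 25, s[3] = 15, s[4] = 9, s[5] = 11, s[6] = 1.
The sequence repeats with period 6.
So s[478] = s[0 + ((478-0) mod 6)] = s[4] = 9.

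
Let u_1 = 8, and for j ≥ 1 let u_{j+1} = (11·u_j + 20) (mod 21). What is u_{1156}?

u_1 = 8, u_2 = 3, u_3 = 11, u_4 = 15, u_5 = 17, u_6 = 18, u_7 = 8.
Since u_7 = u_1 = 8, the sequence is periodic with period 6.
So u_{1156} = u_{1 + ((1156-1) mod 6)} = u_4 = 15.

15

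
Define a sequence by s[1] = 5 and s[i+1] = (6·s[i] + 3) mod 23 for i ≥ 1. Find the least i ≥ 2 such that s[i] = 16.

7

s[1] = 5; s[2] = 10; s[3] = 17; s[4] = 13; s[5] = 12; s[6] = 6; s[7] = 16; s[8] = 7; s[9] = 22; s[10] = 20; s[11] = 8; s[12] = 5.
Since s[12] = s[1] = 5, the sequence is periodic with period 11.
The value 16 first appears (with i ≥ 2) at s[7].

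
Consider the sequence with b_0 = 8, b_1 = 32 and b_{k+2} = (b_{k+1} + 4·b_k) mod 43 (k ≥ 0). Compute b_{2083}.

32

Listing terms: b_0 = 8; b_1 = 32; b_2 = 21; b_3 = 20; b_4 = 18; b_5 = 12; b_6 = 41; b_7 = 3; b_8 = 38; b_9 = 7; b_{10} = 30; b_{11} = 15; b_{12} = 6; b_{13} = 23; b_{14} = 4; b_{15} = 10; b_{16} = 26; b_{17} = 23; b_{18} = 41; b_{19} = 4; b_{20} = 39; b_{21} = 12; b_{22} = 39; b_{23} = 1; b_{24} = 28; b_{25} = 32; b_{26} = 15; b_{27} = 14; b_{28} = 31; b_{29} = 1; b_{30} = 39; b_{31} = 0; b_{32} = 27; b_{33} = 27; b_{34} = 6; b_{35} = 28; b_{36} = 9; b_{37} = 35; b_{38} = 28; b_{39} = 39; b_{40} = 22; b_{41} = 6; b_{42} = 8; b_{43} = 32.
Since (b_{42}, b_{43}) = (b_0, b_1) = (8, 32) (two consecutive terms determine the rest), the sequence is periodic with period 42.
So b_{2083} = b_{0 + ((2083-0) mod 42)} = b_{25} = 32.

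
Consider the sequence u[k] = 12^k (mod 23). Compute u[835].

2

We have u[0] = 1, u[1] = 12, u[2] = 6, u[3] = 3, u[4] = 13, u[5] = 18, u[6] = 9, u[7] = 16, u[8] = 8, u[9] = 4, u[10] = 2, u[11] = 1.
Since u[11] = u[0] = 1, the sequence is periodic with period 11.
(835 - 0) mod 11 = 10, so u[835] = u[10] = 2.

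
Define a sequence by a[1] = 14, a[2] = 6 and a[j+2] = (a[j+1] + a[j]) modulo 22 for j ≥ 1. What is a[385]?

We have a[1] = 14, a[2] = 6, a[3] = 20, a[4] = 4, a[5] = 2, a[6] = 6, a[7] = 8, a[8] = 14, a[9] = 0, a[10] = 14, a[11] = 14, a[12] = 6.
Since (a[11], a[12]) = (a[1], a[2]) = (14, 6) (two consecutive terms determine the rest), the sequence is periodic with period 10.
(385 - 1) mod 10 = 4, so a[385] = a[5] = 2.

2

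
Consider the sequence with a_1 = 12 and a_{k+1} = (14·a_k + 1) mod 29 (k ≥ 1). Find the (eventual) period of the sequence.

a_1 = 12,  a_2 = 24,  a_3 = 18,  a_4 = 21,  a_5 = 5,  a_6 = 13,  a_7 = 9,  a_8 = 11,  a_9 = 10,  a_{10} = 25,  a_{11} = 3,  a_{12} = 14,  a_{13} = 23,  a_{14} = 4,  a_{15} = 28,  a_{16} = 16,  a_{17} = 22,  a_{18} = 19,  a_{19} = 6,  a_{20} = 27,  a_{21} = 2,  a_{22} = 0,  a_{23} = 1,  a_{24} = 15,  a_{25} = 8,  a_{26} = 26,  a_{27} = 17,  a_{28} = 7,  a_{29} = 12.
The sequence repeats with period 28.

28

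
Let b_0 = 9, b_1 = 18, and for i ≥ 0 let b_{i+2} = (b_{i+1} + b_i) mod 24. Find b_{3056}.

Listing terms: b_0 = 9,  b_1 = 18,  b_2 = 3,  b_3 = 21,  b_4 = 0,  b_5 = 21,  b_6 = 21,  b_7 = 18,  b_8 = 15,  b_9 = 9,  b_{10} = 0,  b_{11} = 9,  b_{12} = 9,  b_{13} = 18.
Since (b_{12}, b_{13}) = (b_0, b_1) = (9, 18) (two consecutive terms determine the rest), the sequence is periodic with period 12.
So b_{3056} = b_{0 + ((3056-0) mod 12)} = b_8 = 15.

15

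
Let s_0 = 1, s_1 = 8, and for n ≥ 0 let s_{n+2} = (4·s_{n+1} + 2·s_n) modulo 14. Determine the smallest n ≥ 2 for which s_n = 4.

4

s_0 = 1,  s_1 = 8,  s_2 = 6,  s_3 = 12,  s_4 = 4,  s_5 = 12,  s_6 = 0,  s_7 = 10,  s_8 = 12,  s_9 = 12,  s_{10} = 2,  s_{11} = 4,  s_{12} = 6,  s_{13} = 4,  s_{14} = 0,  s_{15} = 8,  s_{16} = 4,  s_{17} = 4,  s_{18} = 10,  s_{19} = 6,  s_{20} = 2,  s_{21} = 6,  s_{22} = 0,  s_{23} = 12,  s_{24} = 6,  s_{25} = 6,  s_{26} = 8,  s_{27} = 2,  s_{28} = 10,  s_{29} = 2,  s_{30} = 0,  s_{31} = 4,  s_{32} = 2,  s_{33} = 2,  s_{34} = 12,  s_{35} = 10,  s_{36} = 8,  s_{37} = 10,  s_{38} = 0,  s_{39} = 6,  s_{40} = 10,  s_{41} = 10,  s_{42} = 4,  s_{43} = 8,  s_{44} = 12,  s_{45} = 8,  s_{46} = 0,  s_{47} = 2,  s_{48} = 8,  s_{49} = 8,  s_{50} = 6.
Since (s_{49}, s_{50}) = (s_1, s_2) = (8, 6) (two consecutive terms determine the rest), the sequence is eventually periodic: after a pre-period of length 1 it cycles with period 48.
The value 4 first appears (with n ≥ 2) at s_4.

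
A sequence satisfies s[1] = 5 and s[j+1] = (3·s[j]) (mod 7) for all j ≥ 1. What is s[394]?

2

s[1] = 5, s[2] = 1, s[3] = 3, s[4] = 2, s[5] = 6, s[6] = 4, s[7] = 5.
Since s[7] = s[1] = 5, the sequence is periodic with period 6.
So s[394] = s[1 + ((394-1) mod 6)] = s[4] = 2.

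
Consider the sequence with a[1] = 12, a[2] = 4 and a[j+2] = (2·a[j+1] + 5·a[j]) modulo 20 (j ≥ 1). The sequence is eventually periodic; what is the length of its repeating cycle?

4

We have a[1] = 12; a[2] = 4; a[3] = 8; a[4] = 16; a[5] = 12; a[6] = 4.
Since (a[5], a[6]) = (a[1], a[2]) = (12, 4) (two consecutive terms determine the rest), the sequence is periodic with period 4.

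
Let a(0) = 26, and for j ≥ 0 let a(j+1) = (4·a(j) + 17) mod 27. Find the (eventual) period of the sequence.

27

Computing terms: a(0) = 26, a(1) = 13, a(2) = 15, a(3) = 23, a(4) = 1, a(5) = 21, a(6) = 20, a(7) = 16, a(8) = 0, a(9) = 17, a(10) = 4, a(11) = 6, a(12) = 14, a(13) = 19, a(14) = 12, a(15) = 11, a(16) = 7, a(17) = 18, a(18) = 8, a(19) = 22, a(20) = 24, a(21) = 5, a(22) = 10, a(23) = 3, a(24) = 2, a(25) = 25, a(26) = 9, a(27) = 26.
Since a(27) = a(0) = 26, the sequence is periodic with period 27.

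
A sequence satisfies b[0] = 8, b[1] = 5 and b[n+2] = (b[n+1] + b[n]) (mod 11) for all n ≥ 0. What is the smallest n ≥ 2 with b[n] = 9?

4

b[0] = 8; b[1] = 5; b[2] = 2; b[3] = 7; b[4] = 9; b[5] = 5; b[6] = 3; b[7] = 8; b[8] = 0; b[9] = 8; b[10] = 8; b[11] = 5.
Since (b[10], b[11]) = (b[0], b[1]) = (8, 5) (two consecutive terms determine the rest), the sequence is periodic with period 10.
The value 9 first appears (with n ≥ 2) at b[4].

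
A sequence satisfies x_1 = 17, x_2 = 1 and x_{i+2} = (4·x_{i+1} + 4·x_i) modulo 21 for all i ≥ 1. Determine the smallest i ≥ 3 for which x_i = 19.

Listing terms: x_1 = 17, x_2 = 1, x_3 = 9, x_4 = 19, x_5 = 7, x_6 = 20, x_7 = 3, x_8 = 8, x_9 = 2, x_{10} = 19, x_{11} = 0, x_{12} = 13, x_{13} = 10, x_{14} = 8, x_{15} = 9, x_{16} = 5, x_{17} = 14, x_{18} = 13, x_{19} = 3, x_{20} = 1, x_{21} = 16, x_{22} = 5, x_{23} = 0, x_{24} = 20, x_{25} = 17, x_{26} = 1.
Since (x_{25}, x_{26}) = (x_1, x_2) = (17, 1) (two consecutive terms determine the rest), the sequence is periodic with period 24.
The value 19 first appears (with i ≥ 3) at x_4.

4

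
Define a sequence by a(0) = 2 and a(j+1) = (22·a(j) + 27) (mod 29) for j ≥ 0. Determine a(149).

Computing terms: a(0) = 2; a(1) = 13; a(2) = 23; a(3) = 11; a(4) = 8; a(5) = 0; a(6) = 27; a(7) = 12; a(8) = 1; a(9) = 20; a(10) = 3; a(11) = 6; a(12) = 14; a(13) = 16; a(14) = 2.
The sequence repeats with period 14.
(149 - 0) mod 14 = 9, so a(149) = a(9) = 20.

20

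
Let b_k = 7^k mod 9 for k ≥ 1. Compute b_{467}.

Computing terms: b_1 = 7; b_2 = 4; b_3 = 1; b_4 = 7.
The sequence repeats with period 3.
(467 - 1) mod 3 = 1, so b_{467} = b_2 = 4.

4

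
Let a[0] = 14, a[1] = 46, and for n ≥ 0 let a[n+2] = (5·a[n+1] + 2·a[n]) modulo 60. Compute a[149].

Computing terms: a[0] = 14; a[1] = 46; a[2] = 18; a[3] = 2; a[4] = 46; a[5] = 54; a[6] = 2; a[7] = 58; a[8] = 54; a[9] = 26; a[10] = 58; a[11] = 42; a[12] = 26; a[13] = 34; a[14] = 42; a[15] = 38; a[16] = 34; a[17] = 6; a[18] = 38; a[19] = 22; a[20] = 6; a[21] = 14; a[22] = 22; a[23] = 18; a[24] = 14; a[25] = 46.
Since (a[24], a[25]) = (a[0], a[1]) = (14, 46) (two consecutive terms determine the rest), the sequence is periodic with period 24.
(149 - 0) mod 24 = 5, so a[149] = a[5] = 54.

54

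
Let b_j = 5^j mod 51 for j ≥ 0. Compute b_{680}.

Computing terms: b_0 = 1; b_1 = 5; b_2 = 25; b_3 = 23; b_4 = 13; b_5 = 14; b_6 = 19; b_7 = 44; b_8 = 16; b_9 = 29; b_{10} = 43; b_{11} = 11; b_{12} = 4; b_{13} = 20; b_{14} = 49; b_{15} = 41; b_{16} = 1.
The sequence repeats with period 16.
So b_{680} = b_{0 + ((680-0) mod 16)} = b_8 = 16.

16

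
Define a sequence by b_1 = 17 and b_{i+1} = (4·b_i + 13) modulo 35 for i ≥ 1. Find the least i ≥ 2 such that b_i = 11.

Listing terms: b_1 = 17, b_2 = 11, b_3 = 22, b_4 = 31, b_5 = 32, b_6 = 1, b_7 = 17.
Since b_7 = b_1 = 17, the sequence is periodic with period 6.
The value 11 first appears (with i ≥ 2) at b_2.

2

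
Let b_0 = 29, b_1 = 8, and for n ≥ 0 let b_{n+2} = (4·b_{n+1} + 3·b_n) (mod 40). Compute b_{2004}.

21

Computing terms: b_0 = 29; b_1 = 8; b_2 = 39; b_3 = 20; b_4 = 37; b_5 = 8; b_6 = 23; b_7 = 36; b_8 = 13; b_9 = 0; b_{10} = 39; b_{11} = 36; b_{12} = 21; b_{13} = 32; b_{14} = 31; b_{15} = 20; b_{16} = 13; b_{17} = 32; b_{18} = 7; b_{19} = 4; b_{20} = 37; b_{21} = 0; b_{22} = 31; b_{23} = 4; b_{24} = 29; b_{25} = 8.
Since (b_{24}, b_{25}) = (b_0, b_1) = (29, 8) (two consecutive terms determine the rest), the sequence is periodic with period 24.
(2004 - 0) mod 24 = 12, so b_{2004} = b_{12} = 21.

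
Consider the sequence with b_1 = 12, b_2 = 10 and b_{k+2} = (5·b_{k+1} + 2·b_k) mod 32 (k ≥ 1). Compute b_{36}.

22

We have b_1 = 12; b_2 = 10; b_3 = 10; b_4 = 6; b_5 = 18; b_6 = 6; b_7 = 2; b_8 = 22; b_9 = 18; b_{10} = 6.
Since (b_9, b_{10}) = (b_5, b_6) = (18, 6) (two consecutive terms determine the rest), the sequence is eventually periodic: after a pre-period of length 4 it cycles with period 4.
For k ≥ 5, b_k depends only on (k - 5) mod 4. (36 - 5) mod 4 = 3, so b_{36} = b_8 = 22.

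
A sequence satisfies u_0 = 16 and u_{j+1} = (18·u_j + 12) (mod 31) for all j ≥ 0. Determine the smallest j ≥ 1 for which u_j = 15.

We have u_0 = 16, u_1 = 21, u_2 = 18, u_3 = 26, u_4 = 15, u_5 = 3, u_6 = 4, u_7 = 22, u_8 = 5, u_9 = 9, u_{10} = 19, u_{11} = 13, u_{12} = 29, u_{13} = 7, u_{14} = 14, u_{15} = 16.
The sequence repeats with period 15.
The value 15 first appears (with j ≥ 1) at u_4.

4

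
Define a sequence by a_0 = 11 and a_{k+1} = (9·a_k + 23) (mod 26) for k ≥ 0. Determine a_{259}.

We have a_0 = 11; a_1 = 18; a_2 = 3; a_3 = 24; a_4 = 5; a_5 = 16; a_6 = 11.
The sequence repeats with period 6.
So a_{259} = a_{0 + ((259-0) mod 6)} = a_1 = 18.

18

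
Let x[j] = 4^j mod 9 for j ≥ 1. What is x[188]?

x[1] = 4,  x[2] = 7,  x[3] = 1,  x[4] = 4.
The sequence repeats with period 3.
(188 - 1) mod 3 = 1, so x[188] = x[2] = 7.

7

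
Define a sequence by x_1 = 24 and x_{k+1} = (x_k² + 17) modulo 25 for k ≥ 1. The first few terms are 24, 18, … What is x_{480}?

3

We have x_1 = 24,  x_2 = 18,  x_3 = 16,  x_4 = 23,  x_5 = 21,  x_6 = 8,  x_7 = 6,  x_8 = 3,  x_9 = 1,  x_{10} = 18.
Since x_{10} = x_2 = 18, the sequence is eventually periodic: after a pre-period of length 1 it cycles with period 8.
For k ≥ 2, x_k depends only on (k - 2) mod 8. (480 - 2) mod 8 = 6, so x_{480} = x_8 = 3.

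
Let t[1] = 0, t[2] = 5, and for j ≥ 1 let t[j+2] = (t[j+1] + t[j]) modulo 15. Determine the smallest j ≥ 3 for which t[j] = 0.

t[1] = 0; t[2] = 5; t[3] = 5; t[4] = 10; t[5] = 0; t[6] = 10; t[7] = 10; t[8] = 5; t[9] = 0; t[10] = 5.
The sequence repeats with period 8.
The value 0 first appears (with j ≥ 3) at t[5].

5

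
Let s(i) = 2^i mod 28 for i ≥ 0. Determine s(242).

4

Listing terms: s(0) = 1,  s(1) = 2,  s(2) = 4,  s(3) = 8,  s(4) = 16,  s(5) = 4.
Since s(5) = s(2) = 4, the sequence is eventually periodic: after a pre-period of length 2 it cycles with period 3.
For i ≥ 2, s(i) depends only on (i - 2) mod 3. (242 - 2) mod 3 = 0, so s(242) = s(2) = 4.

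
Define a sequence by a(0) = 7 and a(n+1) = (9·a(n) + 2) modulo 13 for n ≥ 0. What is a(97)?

0

Computing terms: a(0) = 7, a(1) = 0, a(2) = 2, a(3) = 7.
The sequence repeats with period 3.
(97 - 0) mod 3 = 1, so a(97) = a(1) = 0.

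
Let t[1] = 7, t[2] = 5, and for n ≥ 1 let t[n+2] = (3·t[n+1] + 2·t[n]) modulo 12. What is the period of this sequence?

Listing terms: t[1] = 7,  t[2] = 5,  t[3] = 5,  t[4] = 1,  t[5] = 1,  t[6] = 5,  t[7] = 5.
Since (t[6], t[7]) = (t[2], t[3]) = (5, 5) (two consecutive terms determine the rest), the sequence is eventually periodic: after a pre-period of length 1 it cycles with period 4.

4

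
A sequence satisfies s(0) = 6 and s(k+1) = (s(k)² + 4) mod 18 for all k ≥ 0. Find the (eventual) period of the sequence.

3

We have s(0) = 6; s(1) = 4; s(2) = 2; s(3) = 8; s(4) = 14; s(5) = 2.
Since s(5) = s(2) = 2, the sequence is eventually periodic: after a pre-period of length 2 it cycles with period 3.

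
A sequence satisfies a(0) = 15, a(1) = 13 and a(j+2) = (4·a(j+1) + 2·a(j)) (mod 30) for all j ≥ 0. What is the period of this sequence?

Listing terms: a(0) = 15,  a(1) = 13,  a(2) = 22,  a(3) = 24,  a(4) = 20,  a(5) = 8,  a(6) = 12,  a(7) = 4,  a(8) = 10,  a(9) = 18,  a(10) = 2,  a(11) = 14,  a(12) = 0,  a(13) = 28,  a(14) = 22,  a(15) = 24.
Since (a(14), a(15)) = (a(2), a(3)) = (22, 24) (two consecutive terms determine the rest), the sequence is eventually periodic: after a pre-period of length 2 it cycles with period 12.

12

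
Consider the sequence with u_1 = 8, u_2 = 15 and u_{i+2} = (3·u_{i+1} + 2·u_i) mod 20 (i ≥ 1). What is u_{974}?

We have u_1 = 8, u_2 = 15, u_3 = 1, u_4 = 13, u_5 = 1, u_6 = 9, u_7 = 9, u_8 = 5, u_9 = 13, u_{10} = 9, u_{11} = 13, u_{12} = 17, u_{13} = 17, u_{14} = 5, u_{15} = 9, u_{16} = 17, u_{17} = 9, u_{18} = 1, u_{19} = 1, u_{20} = 5, u_{21} = 17, u_{22} = 1, u_{23} = 17, u_{24} = 13, u_{25} = 13, u_{26} = 5, u_{27} = 1, u_{28} = 13.
Since (u_{27}, u_{28}) = (u_3, u_4) = (1, 13) (two consecutive terms determine the rest), the sequence is eventually periodic: after a pre-period of length 2 it cycles with period 24.
For i ≥ 3, u_i depends only on (i - 3) mod 24. (974 - 3) mod 24 = 11, so u_{974} = u_{14} = 5.

5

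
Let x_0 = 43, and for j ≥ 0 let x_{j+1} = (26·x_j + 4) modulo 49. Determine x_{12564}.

Computing terms: x_0 = 43, x_1 = 44, x_2 = 21, x_3 = 11, x_4 = 45, x_5 = 47, x_6 = 1, x_7 = 30, x_8 = 0, x_9 = 4, x_{10} = 10, x_{11} = 19, x_{12} = 8, x_{13} = 16, x_{14} = 28, x_{15} = 46, x_{16} = 24, x_{17} = 40, x_{18} = 15, x_{19} = 2, x_{20} = 7, x_{21} = 39, x_{22} = 38, x_{23} = 12, x_{24} = 22, x_{25} = 37, x_{26} = 35, x_{27} = 32, x_{28} = 3, x_{29} = 33, x_{30} = 29, x_{31} = 23, x_{32} = 14, x_{33} = 25, x_{34} = 17, x_{35} = 5, x_{36} = 36, x_{37} = 9, x_{38} = 42, x_{39} = 18, x_{40} = 31, x_{41} = 26, x_{42} = 43.
The sequence repeats with period 42.
So x_{12564} = x_{0 + ((12564-0) mod 42)} = x_6 = 1.

1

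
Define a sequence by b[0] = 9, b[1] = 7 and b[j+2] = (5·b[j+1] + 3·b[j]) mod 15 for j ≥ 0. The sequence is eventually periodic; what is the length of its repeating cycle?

8

b[0] = 9,  b[1] = 7,  b[2] = 2,  b[3] = 1,  b[4] = 11,  b[5] = 13,  b[6] = 8,  b[7] = 4,  b[8] = 14,  b[9] = 7,  b[10] = 2.
Since (b[9], b[10]) = (b[1], b[2]) = (7, 2) (two consecutive terms determine the rest), the sequence is eventually periodic: after a pre-period of length 1 it cycles with period 8.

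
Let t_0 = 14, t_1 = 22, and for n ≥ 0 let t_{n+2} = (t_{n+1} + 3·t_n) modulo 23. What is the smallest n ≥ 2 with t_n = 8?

t_0 = 14, t_1 = 22, t_2 = 18, t_3 = 15, t_4 = 0, t_5 = 22, t_6 = 22, t_7 = 19, t_8 = 16, t_9 = 4, t_{10} = 6, t_{11} = 18, t_{12} = 13, t_{13} = 21, t_{14} = 14, t_{15} = 8, t_{16} = 4, t_{17} = 5, t_{18} = 17, t_{19} = 9, t_{20} = 14, t_{21} = 18, t_{22} = 14, t_{23} = 22.
The sequence repeats with period 22.
The value 8 first appears (with n ≥ 2) at t_{15}.

15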